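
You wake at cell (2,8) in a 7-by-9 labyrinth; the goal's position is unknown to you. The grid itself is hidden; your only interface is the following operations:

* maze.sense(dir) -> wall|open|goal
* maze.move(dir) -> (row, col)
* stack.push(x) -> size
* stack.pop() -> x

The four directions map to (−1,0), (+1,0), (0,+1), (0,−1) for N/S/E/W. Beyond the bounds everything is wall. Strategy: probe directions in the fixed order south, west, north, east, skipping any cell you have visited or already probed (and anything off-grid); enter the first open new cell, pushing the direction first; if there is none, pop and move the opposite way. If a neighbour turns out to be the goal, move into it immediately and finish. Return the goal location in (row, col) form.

→ sense(dir=south)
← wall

→ sense(dir=west)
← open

→ push(x=west)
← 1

→ move(dir=west)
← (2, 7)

→ sense(dir=south)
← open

→ push(x=south)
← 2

→ move(dir=south)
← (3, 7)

→ sense(dir=south)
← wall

→ sense(dir=west)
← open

→ push(x=west)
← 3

→ move(dir=west)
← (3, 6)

→ sense(dir=south)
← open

→ push(x=south)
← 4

→ move(dir=south)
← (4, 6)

→ sense(dir=south)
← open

→ push(x=south)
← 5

→ move(dir=south)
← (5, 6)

→ sense(dir=south)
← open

→ push(x=south)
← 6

→ move(dir=south)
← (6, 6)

→ sense(dir=west)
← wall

→ sense(dir=east)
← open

→ push(x=east)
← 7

→ move(dir=east)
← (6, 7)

→ sense(dir=north)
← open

→ push(x=north)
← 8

→ move(dir=north)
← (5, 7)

→ sense(dir=east)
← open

→ push(x=east)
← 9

→ move(dir=east)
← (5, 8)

→ sense(dir=south)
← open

→ push(x=south)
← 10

→ move(dir=south)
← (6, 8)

→ pop()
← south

→ move(dir=north)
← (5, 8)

→ sense(dir=north)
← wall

→ pop()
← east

→ move(dir=west)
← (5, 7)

→ pop()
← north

→ move(dir=south)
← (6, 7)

→ pop()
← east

→ move(dir=west)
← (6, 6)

→ pop()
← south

→ move(dir=north)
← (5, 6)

→ sense(dir=west)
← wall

→ pop()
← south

→ move(dir=north)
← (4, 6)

→ sense(dir=west)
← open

→ push(x=west)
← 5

→ move(dir=west)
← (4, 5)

→ sense(dir=west)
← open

→ push(x=west)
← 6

→ move(dir=west)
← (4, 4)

→ sense(dir=south)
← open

→ push(x=south)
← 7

→ move(dir=south)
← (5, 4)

→ sense(dir=south)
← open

→ push(x=south)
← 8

→ move(dir=south)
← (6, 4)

→ sense(dir=west)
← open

→ push(x=west)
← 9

→ move(dir=west)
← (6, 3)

→ sense(dir=west)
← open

→ push(x=west)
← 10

→ move(dir=west)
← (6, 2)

→ sense(dir=west)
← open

→ push(x=west)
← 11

→ move(dir=west)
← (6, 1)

→ sense(dir=west)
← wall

→ sense(dir=north)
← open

→ push(x=north)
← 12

→ move(dir=north)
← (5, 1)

→ sense(dir=west)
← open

→ push(x=west)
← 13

→ move(dir=west)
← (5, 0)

→ sense(dir=north)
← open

→ push(x=north)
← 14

→ move(dir=north)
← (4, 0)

→ sense(dir=north)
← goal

→ move(dir=north)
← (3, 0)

Answer: (3, 0)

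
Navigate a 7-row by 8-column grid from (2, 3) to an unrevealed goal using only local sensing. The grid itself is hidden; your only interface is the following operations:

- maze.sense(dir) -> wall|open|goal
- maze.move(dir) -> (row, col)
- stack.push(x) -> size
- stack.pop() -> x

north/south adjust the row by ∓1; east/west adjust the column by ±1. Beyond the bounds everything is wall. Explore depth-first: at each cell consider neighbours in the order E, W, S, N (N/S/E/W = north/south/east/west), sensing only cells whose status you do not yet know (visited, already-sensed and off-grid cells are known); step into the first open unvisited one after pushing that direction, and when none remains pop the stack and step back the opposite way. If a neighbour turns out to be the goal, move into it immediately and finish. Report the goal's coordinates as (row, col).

>> maze.sense(dir=east)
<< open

>> stack.push(x=east)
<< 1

>> maze.move(dir=east)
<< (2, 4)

>> maze.sense(dir=east)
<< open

>> stack.push(x=east)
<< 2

>> maze.move(dir=east)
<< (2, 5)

>> maze.sense(dir=east)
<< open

>> stack.push(x=east)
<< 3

>> maze.move(dir=east)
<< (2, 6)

>> maze.sense(dir=east)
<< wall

>> maze.sense(dir=south)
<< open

>> stack.push(x=south)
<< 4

>> maze.move(dir=south)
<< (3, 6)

>> maze.sense(dir=east)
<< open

>> stack.push(x=east)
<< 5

>> maze.move(dir=east)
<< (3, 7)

>> maze.sense(dir=south)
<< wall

>> stack.pop()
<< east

>> maze.move(dir=west)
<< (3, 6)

>> maze.sense(dir=west)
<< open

>> stack.push(x=west)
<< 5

>> maze.move(dir=west)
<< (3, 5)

>> maze.sense(dir=west)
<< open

>> stack.push(x=west)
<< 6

>> maze.move(dir=west)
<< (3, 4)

>> maze.sense(dir=west)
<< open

>> stack.push(x=west)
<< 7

>> maze.move(dir=west)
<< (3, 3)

>> maze.sense(dir=west)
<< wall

>> maze.sense(dir=south)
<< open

>> stack.push(x=south)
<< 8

>> maze.move(dir=south)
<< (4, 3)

>> maze.sense(dir=east)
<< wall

>> maze.sense(dir=west)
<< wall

>> maze.sense(dir=south)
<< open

>> stack.push(x=south)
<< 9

>> maze.move(dir=south)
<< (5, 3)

>> maze.sense(dir=east)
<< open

>> stack.push(x=east)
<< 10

>> maze.move(dir=east)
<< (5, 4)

>> maze.sense(dir=east)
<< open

>> stack.push(x=east)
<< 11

>> maze.move(dir=east)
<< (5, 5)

>> maze.sense(dir=east)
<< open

>> stack.push(x=east)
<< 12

>> maze.move(dir=east)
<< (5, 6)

>> maze.sense(dir=east)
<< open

>> stack.push(x=east)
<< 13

>> maze.move(dir=east)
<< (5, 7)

>> maze.sense(dir=south)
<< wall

>> stack.pop()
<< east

>> maze.move(dir=west)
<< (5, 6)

>> maze.sense(dir=south)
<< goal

>> maze.move(dir=south)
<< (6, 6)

Answer: (6, 6)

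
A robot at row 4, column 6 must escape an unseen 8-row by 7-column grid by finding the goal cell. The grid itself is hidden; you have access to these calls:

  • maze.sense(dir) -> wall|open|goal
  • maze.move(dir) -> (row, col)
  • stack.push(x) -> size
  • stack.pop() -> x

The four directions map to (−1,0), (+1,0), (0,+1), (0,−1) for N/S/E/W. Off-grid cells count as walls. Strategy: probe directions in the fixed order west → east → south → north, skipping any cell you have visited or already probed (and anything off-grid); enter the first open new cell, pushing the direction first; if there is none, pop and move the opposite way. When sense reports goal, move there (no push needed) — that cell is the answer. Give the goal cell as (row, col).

> maze.sense dir: west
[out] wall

> maze.sense dir: south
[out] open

> stack.push x: south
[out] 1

> maze.move dir: south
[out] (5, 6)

> maze.sense dir: west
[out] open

> stack.push x: west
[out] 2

> maze.move dir: west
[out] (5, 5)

> maze.sense dir: west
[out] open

> stack.push x: west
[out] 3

> maze.move dir: west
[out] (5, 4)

> maze.sense dir: west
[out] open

> stack.push x: west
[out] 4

> maze.move dir: west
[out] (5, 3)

> maze.sense dir: west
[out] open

> stack.push x: west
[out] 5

> maze.move dir: west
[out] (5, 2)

> maze.sense dir: west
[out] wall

> maze.sense dir: south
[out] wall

> maze.sense dir: north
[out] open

> stack.push x: north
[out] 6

> maze.move dir: north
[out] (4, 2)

> maze.sense dir: west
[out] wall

> maze.sense dir: east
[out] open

> stack.push x: east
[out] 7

> maze.move dir: east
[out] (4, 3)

> maze.sense dir: east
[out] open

> stack.push x: east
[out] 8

> maze.move dir: east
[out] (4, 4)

> maze.sense dir: north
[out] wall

> stack.pop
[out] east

> maze.move dir: west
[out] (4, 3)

> maze.sense dir: north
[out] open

> stack.push x: north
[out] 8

> maze.move dir: north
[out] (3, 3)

> maze.sense dir: west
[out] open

> stack.push x: west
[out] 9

> maze.move dir: west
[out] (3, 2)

> maze.sense dir: west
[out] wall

> maze.sense dir: north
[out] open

> stack.push x: north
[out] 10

> maze.move dir: north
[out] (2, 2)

> maze.sense dir: west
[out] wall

> maze.sense dir: east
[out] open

> stack.push x: east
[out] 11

> maze.move dir: east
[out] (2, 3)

> maze.sense dir: east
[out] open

> stack.push x: east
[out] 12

> maze.move dir: east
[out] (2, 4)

> maze.sense dir: east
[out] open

> stack.push x: east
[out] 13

> maze.move dir: east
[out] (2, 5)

> maze.sense dir: east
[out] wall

> maze.sense dir: south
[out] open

> stack.push x: south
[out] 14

> maze.move dir: south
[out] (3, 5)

> maze.sense dir: east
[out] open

> stack.push x: east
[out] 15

> maze.move dir: east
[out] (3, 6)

> stack.pop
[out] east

> maze.move dir: west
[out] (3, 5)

> stack.pop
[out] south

> maze.move dir: north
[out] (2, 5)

> maze.sense dir: north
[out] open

> stack.push x: north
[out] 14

> maze.move dir: north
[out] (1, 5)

> maze.sense dir: west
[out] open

> stack.push x: west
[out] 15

> maze.move dir: west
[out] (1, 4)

> maze.sense dir: west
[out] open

> stack.push x: west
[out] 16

> maze.move dir: west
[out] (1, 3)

> maze.sense dir: west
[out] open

> stack.push x: west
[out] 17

> maze.move dir: west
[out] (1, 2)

> maze.sense dir: west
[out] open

> stack.push x: west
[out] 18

> maze.move dir: west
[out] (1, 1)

> maze.sense dir: west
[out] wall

> maze.sense dir: north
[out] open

> stack.push x: north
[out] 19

> maze.move dir: north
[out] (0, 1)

> maze.sense dir: west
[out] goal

> maze.move dir: west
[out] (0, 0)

Answer: (0, 0)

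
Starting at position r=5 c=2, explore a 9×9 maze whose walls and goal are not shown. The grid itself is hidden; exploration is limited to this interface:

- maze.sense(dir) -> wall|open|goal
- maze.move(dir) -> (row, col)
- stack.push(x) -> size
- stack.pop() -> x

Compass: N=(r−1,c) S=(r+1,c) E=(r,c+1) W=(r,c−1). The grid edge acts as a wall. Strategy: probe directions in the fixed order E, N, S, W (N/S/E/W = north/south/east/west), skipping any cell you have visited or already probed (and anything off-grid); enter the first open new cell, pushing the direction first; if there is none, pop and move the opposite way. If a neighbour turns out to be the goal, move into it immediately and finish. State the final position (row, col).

I try maze.sense passing dir='east', yielding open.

I invoke stack.push passing x='east', and see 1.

Now I run maze.move passing dir='east', : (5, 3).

Now I run maze.sense passing dir='east', — result: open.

I try stack.push passing x='east', yielding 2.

I run maze.move passing dir='east', — result: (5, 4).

Now I run maze.sense passing dir='east', yielding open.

Calling stack.push passing x='east', yielding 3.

Now I run maze.move passing dir='east', giving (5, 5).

Invoking maze.sense passing dir='east', yielding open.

Then stack.push passing x='east', → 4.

Now I run maze.move passing dir='east', and get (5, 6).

I use maze.sense passing dir='east', and observe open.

Next I call stack.push passing x='east', giving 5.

Next I call maze.move passing dir='east', — result: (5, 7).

Invoking maze.sense passing dir='east', yielding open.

Next I call stack.push passing x='east', → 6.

Next I call maze.move passing dir='east', → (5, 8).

Calling maze.sense passing dir='north', and get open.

Then stack.push passing x='north', : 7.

Now I run maze.move passing dir='north', and observe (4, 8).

Now I run maze.sense passing dir='north', giving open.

Then stack.push passing x='north', and observe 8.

Calling maze.move passing dir='north', — result: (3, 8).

I invoke maze.sense passing dir='north', and observe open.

I run stack.push passing x='north', yielding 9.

Now I run maze.move passing dir='north', giving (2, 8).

Calling maze.sense passing dir='north', : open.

I try stack.push passing x='north', giving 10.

Then maze.move passing dir='north', yielding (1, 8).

I try maze.sense passing dir='north', and get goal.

Now I run maze.move passing dir='north', → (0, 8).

Answer: (0, 8)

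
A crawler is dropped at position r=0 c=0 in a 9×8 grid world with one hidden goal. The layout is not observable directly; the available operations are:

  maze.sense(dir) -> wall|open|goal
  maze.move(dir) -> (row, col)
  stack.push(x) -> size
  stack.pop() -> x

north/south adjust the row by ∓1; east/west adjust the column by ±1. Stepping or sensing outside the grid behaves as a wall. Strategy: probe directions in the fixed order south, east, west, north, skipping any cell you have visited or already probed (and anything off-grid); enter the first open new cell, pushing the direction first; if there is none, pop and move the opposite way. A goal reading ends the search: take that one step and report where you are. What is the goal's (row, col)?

·→ maze.sense(dir=south)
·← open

·→ stack.push(x=south)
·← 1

·→ maze.move(dir=south)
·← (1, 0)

·→ maze.sense(dir=south)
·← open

·→ stack.push(x=south)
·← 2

·→ maze.move(dir=south)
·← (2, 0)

·→ maze.sense(dir=south)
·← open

·→ stack.push(x=south)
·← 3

·→ maze.move(dir=south)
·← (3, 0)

·→ maze.sense(dir=south)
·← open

·→ stack.push(x=south)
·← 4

·→ maze.move(dir=south)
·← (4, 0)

·→ maze.sense(dir=south)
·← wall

·→ maze.sense(dir=east)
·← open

·→ stack.push(x=east)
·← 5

·→ maze.move(dir=east)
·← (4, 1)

·→ maze.sense(dir=south)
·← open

·→ stack.push(x=south)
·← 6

·→ maze.move(dir=south)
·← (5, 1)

·→ maze.sense(dir=south)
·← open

·→ stack.push(x=south)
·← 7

·→ maze.move(dir=south)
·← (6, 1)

·→ maze.sense(dir=south)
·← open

·→ stack.push(x=south)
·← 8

·→ maze.move(dir=south)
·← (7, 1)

·→ maze.sense(dir=south)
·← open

·→ stack.push(x=south)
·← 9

·→ maze.move(dir=south)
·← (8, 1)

·→ maze.sense(dir=east)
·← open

·→ stack.push(x=east)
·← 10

·→ maze.move(dir=east)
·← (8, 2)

·→ maze.sense(dir=east)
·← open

·→ stack.push(x=east)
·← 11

·→ maze.move(dir=east)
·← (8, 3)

·→ maze.sense(dir=east)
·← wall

·→ maze.sense(dir=north)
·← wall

·→ stack.pop()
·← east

·→ maze.move(dir=west)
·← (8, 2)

·→ maze.sense(dir=north)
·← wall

·→ stack.pop()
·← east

·→ maze.move(dir=west)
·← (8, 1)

·→ maze.sense(dir=west)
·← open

·→ stack.push(x=west)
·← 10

·→ maze.move(dir=west)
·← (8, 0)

·→ maze.sense(dir=north)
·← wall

·→ stack.pop()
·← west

·→ maze.move(dir=east)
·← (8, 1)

·→ stack.pop()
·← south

·→ maze.move(dir=north)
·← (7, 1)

·→ stack.pop()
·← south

·→ maze.move(dir=north)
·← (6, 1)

·→ maze.sense(dir=east)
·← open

·→ stack.push(x=east)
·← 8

·→ maze.move(dir=east)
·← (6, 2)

·→ maze.sense(dir=east)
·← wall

·→ maze.sense(dir=north)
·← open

·→ stack.push(x=north)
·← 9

·→ maze.move(dir=north)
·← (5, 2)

·→ maze.sense(dir=east)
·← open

·→ stack.push(x=east)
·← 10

·→ maze.move(dir=east)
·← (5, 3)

·→ maze.sense(dir=east)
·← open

·→ stack.push(x=east)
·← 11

·→ maze.move(dir=east)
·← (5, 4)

·→ maze.sense(dir=south)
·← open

·→ stack.push(x=south)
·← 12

·→ maze.move(dir=south)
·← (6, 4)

·→ maze.sense(dir=south)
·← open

·→ stack.push(x=south)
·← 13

·→ maze.move(dir=south)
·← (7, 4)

·→ maze.sense(dir=east)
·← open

·→ stack.push(x=east)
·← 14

·→ maze.move(dir=east)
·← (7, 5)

·→ maze.sense(dir=south)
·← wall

·→ maze.sense(dir=east)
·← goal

·→ maze.move(dir=east)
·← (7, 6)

Answer: (7, 6)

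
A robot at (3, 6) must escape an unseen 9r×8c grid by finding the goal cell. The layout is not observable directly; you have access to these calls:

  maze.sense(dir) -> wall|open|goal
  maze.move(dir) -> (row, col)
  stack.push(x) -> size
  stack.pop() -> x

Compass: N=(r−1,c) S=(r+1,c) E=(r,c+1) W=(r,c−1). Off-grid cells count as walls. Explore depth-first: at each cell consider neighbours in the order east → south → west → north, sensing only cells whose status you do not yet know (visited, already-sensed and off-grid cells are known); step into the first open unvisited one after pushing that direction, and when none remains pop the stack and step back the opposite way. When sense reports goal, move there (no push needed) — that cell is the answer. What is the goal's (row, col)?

% maze.sense(dir: east) == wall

% maze.sense(dir: south) == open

% stack.push(x: south) == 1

% maze.move(dir: south) == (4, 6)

% maze.sense(dir: east) == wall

% maze.sense(dir: south) == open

% stack.push(x: south) == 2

% maze.move(dir: south) == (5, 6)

% maze.sense(dir: east) == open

% stack.push(x: east) == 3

% maze.move(dir: east) == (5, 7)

% maze.sense(dir: south) == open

% stack.push(x: south) == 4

% maze.move(dir: south) == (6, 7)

% maze.sense(dir: south) == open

% stack.push(x: south) == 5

% maze.move(dir: south) == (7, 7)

% maze.sense(dir: south) == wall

% maze.sense(dir: west) == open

% stack.push(x: west) == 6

% maze.move(dir: west) == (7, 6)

% maze.sense(dir: south) == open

% stack.push(x: south) == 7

% maze.move(dir: south) == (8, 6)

% maze.sense(dir: west) == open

% stack.push(x: west) == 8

% maze.move(dir: west) == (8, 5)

% maze.sense(dir: west) == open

% stack.push(x: west) == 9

% maze.move(dir: west) == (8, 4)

% maze.sense(dir: west) == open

% stack.push(x: west) == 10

% maze.move(dir: west) == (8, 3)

% maze.sense(dir: west) == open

% stack.push(x: west) == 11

% maze.move(dir: west) == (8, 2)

% maze.sense(dir: west) == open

% stack.push(x: west) == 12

% maze.move(dir: west) == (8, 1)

% maze.sense(dir: west) == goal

% maze.move(dir: west) == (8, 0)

Answer: (8, 0)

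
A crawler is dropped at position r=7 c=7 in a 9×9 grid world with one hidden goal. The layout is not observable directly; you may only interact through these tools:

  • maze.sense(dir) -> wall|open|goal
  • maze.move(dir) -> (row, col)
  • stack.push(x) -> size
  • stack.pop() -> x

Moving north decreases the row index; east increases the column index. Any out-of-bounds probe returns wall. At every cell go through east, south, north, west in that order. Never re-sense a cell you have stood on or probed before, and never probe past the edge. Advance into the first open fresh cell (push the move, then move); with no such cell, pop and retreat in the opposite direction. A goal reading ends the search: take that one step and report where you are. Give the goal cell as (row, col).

Step: maze.sense[dir: east]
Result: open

Step: stack.push[x: east]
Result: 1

Step: maze.move[dir: east]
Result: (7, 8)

Step: maze.sense[dir: south]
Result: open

Step: stack.push[x: south]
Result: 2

Step: maze.move[dir: south]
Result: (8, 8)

Step: maze.sense[dir: west]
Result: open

Step: stack.push[x: west]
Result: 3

Step: maze.move[dir: west]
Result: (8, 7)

Step: maze.sense[dir: west]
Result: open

Step: stack.push[x: west]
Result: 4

Step: maze.move[dir: west]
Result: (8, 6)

Step: maze.sense[dir: north]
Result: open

Step: stack.push[x: north]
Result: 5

Step: maze.move[dir: north]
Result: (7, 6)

Step: maze.sense[dir: north]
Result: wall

Step: maze.sense[dir: west]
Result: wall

Step: stack.pop[]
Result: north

Step: maze.move[dir: south]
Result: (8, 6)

Step: maze.sense[dir: west]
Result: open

Step: stack.push[x: west]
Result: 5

Step: maze.move[dir: west]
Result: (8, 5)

Step: maze.sense[dir: west]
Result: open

Step: stack.push[x: west]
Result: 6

Step: maze.move[dir: west]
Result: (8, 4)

Step: maze.sense[dir: north]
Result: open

Step: stack.push[x: north]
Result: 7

Step: maze.move[dir: north]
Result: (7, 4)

Step: maze.sense[dir: north]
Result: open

Step: stack.push[x: north]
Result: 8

Step: maze.move[dir: north]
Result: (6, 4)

Step: maze.sense[dir: east]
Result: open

Step: stack.push[x: east]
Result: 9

Step: maze.move[dir: east]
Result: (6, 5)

Step: maze.sense[dir: north]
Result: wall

Step: stack.pop[]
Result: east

Step: maze.move[dir: west]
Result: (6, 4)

Step: maze.sense[dir: north]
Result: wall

Step: maze.sense[dir: west]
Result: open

Step: stack.push[x: west]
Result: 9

Step: maze.move[dir: west]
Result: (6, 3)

Step: maze.sense[dir: south]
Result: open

Step: stack.push[x: south]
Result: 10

Step: maze.move[dir: south]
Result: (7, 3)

Step: maze.sense[dir: south]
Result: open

Step: stack.push[x: south]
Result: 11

Step: maze.move[dir: south]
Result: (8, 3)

Step: maze.sense[dir: west]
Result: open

Step: stack.push[x: west]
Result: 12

Step: maze.move[dir: west]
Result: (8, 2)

Step: maze.sense[dir: north]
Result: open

Step: stack.push[x: north]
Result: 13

Step: maze.move[dir: north]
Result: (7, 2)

Step: maze.sense[dir: north]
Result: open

Step: stack.push[x: north]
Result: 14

Step: maze.move[dir: north]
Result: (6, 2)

Step: maze.sense[dir: north]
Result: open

Step: stack.push[x: north]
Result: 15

Step: maze.move[dir: north]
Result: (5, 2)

Step: maze.sense[dir: east]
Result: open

Step: stack.push[x: east]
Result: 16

Step: maze.move[dir: east]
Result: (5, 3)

Step: maze.sense[dir: north]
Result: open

Step: stack.push[x: north]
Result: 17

Step: maze.move[dir: north]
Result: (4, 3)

Step: maze.sense[dir: east]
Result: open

Step: stack.push[x: east]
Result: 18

Step: maze.move[dir: east]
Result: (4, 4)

Step: maze.sense[dir: east]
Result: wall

Step: maze.sense[dir: north]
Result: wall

Step: stack.pop[]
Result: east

Step: maze.move[dir: west]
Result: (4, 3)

Step: maze.sense[dir: north]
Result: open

Step: stack.push[x: north]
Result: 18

Step: maze.move[dir: north]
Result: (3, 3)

Step: maze.sense[dir: north]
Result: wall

Step: maze.sense[dir: west]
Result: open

Step: stack.push[x: west]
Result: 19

Step: maze.move[dir: west]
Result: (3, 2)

Step: maze.sense[dir: south]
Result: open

Step: stack.push[x: south]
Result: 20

Step: maze.move[dir: south]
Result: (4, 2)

Step: maze.sense[dir: west]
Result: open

Step: stack.push[x: west]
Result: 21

Step: maze.move[dir: west]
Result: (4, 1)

Step: maze.sense[dir: south]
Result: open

Step: stack.push[x: south]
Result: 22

Step: maze.move[dir: south]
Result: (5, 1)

Step: maze.sense[dir: south]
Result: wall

Step: maze.sense[dir: west]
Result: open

Step: stack.push[x: west]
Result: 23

Step: maze.move[dir: west]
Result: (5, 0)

Step: maze.sense[dir: south]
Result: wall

Step: maze.sense[dir: north]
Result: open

Step: stack.push[x: north]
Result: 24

Step: maze.move[dir: north]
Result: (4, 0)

Step: maze.sense[dir: north]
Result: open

Step: stack.push[x: north]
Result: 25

Step: maze.move[dir: north]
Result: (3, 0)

Step: maze.sense[dir: east]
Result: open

Step: stack.push[x: east]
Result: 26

Step: maze.move[dir: east]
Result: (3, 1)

Step: maze.sense[dir: north]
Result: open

Step: stack.push[x: north]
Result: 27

Step: maze.move[dir: north]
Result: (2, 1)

Step: maze.sense[dir: east]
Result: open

Step: stack.push[x: east]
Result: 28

Step: maze.move[dir: east]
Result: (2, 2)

Step: maze.sense[dir: north]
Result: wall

Step: stack.pop[]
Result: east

Step: maze.move[dir: west]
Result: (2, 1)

Step: maze.sense[dir: north]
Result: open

Step: stack.push[x: north]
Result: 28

Step: maze.move[dir: north]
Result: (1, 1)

Step: maze.sense[dir: north]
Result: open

Step: stack.push[x: north]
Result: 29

Step: maze.move[dir: north]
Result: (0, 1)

Step: maze.sense[dir: east]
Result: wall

Step: maze.sense[dir: west]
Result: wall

Step: stack.pop[]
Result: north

Step: maze.move[dir: south]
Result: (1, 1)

Step: maze.sense[dir: west]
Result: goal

Step: maze.move[dir: west]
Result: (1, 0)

Answer: (1, 0)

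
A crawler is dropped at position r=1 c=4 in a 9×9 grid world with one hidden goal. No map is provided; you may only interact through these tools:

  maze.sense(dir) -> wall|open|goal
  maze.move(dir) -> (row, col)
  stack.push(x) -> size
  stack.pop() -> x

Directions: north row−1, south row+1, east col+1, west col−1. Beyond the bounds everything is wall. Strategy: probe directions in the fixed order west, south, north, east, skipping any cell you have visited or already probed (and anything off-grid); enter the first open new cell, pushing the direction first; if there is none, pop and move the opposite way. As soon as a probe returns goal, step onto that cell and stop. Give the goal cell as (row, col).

[in] maze.sense dir→west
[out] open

[in] stack.push x→west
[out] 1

[in] maze.move dir→west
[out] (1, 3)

[in] maze.sense dir→west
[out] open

[in] stack.push x→west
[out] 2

[in] maze.move dir→west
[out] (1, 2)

[in] maze.sense dir→west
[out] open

[in] stack.push x→west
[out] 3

[in] maze.move dir→west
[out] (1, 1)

[in] maze.sense dir→west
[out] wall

[in] maze.sense dir→south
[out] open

[in] stack.push x→south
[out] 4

[in] maze.move dir→south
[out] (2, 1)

[in] maze.sense dir→west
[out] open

[in] stack.push x→west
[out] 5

[in] maze.move dir→west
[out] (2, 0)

[in] maze.sense dir→south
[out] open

[in] stack.push x→south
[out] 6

[in] maze.move dir→south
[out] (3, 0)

[in] maze.sense dir→south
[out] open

[in] stack.push x→south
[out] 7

[in] maze.move dir→south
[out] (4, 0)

[in] maze.sense dir→south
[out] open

[in] stack.push x→south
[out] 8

[in] maze.move dir→south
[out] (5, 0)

[in] maze.sense dir→south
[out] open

[in] stack.push x→south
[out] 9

[in] maze.move dir→south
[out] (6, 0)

[in] maze.sense dir→south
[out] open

[in] stack.push x→south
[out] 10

[in] maze.move dir→south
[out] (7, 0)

[in] maze.sense dir→south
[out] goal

[in] maze.move dir→south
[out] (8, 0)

Answer: (8, 0)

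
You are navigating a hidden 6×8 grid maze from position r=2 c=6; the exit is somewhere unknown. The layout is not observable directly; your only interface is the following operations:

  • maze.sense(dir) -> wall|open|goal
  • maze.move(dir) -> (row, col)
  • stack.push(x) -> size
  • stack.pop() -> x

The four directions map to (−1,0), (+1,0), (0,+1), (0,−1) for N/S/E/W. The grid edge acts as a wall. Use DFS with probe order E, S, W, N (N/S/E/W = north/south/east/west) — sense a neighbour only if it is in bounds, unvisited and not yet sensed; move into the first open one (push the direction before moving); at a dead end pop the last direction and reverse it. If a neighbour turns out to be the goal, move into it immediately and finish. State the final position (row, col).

$ maze.sense dir: east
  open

$ stack.push x: east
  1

$ maze.move dir: east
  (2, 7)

$ maze.sense dir: south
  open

$ stack.push x: south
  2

$ maze.move dir: south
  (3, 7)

$ maze.sense dir: south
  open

$ stack.push x: south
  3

$ maze.move dir: south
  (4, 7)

$ maze.sense dir: south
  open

$ stack.push x: south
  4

$ maze.move dir: south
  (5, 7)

$ maze.sense dir: west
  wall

$ stack.pop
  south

$ maze.move dir: north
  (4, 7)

$ maze.sense dir: west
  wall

$ stack.pop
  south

$ maze.move dir: north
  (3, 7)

$ maze.sense dir: west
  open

$ stack.push x: west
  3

$ maze.move dir: west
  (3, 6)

$ maze.sense dir: west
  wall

$ stack.pop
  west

$ maze.move dir: east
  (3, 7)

$ stack.pop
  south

$ maze.move dir: north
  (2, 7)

$ maze.sense dir: north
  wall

$ stack.pop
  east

$ maze.move dir: west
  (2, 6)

$ maze.sense dir: west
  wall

$ maze.sense dir: north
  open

$ stack.push x: north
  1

$ maze.move dir: north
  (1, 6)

$ maze.sense dir: west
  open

$ stack.push x: west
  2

$ maze.move dir: west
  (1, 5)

$ maze.sense dir: west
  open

$ stack.push x: west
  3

$ maze.move dir: west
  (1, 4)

$ maze.sense dir: south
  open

$ stack.push x: south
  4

$ maze.move dir: south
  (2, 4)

$ maze.sense dir: south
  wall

$ maze.sense dir: west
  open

$ stack.push x: west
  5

$ maze.move dir: west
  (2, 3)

$ maze.sense dir: south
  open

$ stack.push x: south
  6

$ maze.move dir: south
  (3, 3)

$ maze.sense dir: south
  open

$ stack.push x: south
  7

$ maze.move dir: south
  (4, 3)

$ maze.sense dir: east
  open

$ stack.push x: east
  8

$ maze.move dir: east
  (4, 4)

$ maze.sense dir: east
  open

$ stack.push x: east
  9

$ maze.move dir: east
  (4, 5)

$ maze.sense dir: south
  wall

$ stack.pop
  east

$ maze.move dir: west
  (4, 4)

$ maze.sense dir: south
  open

$ stack.push x: south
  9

$ maze.move dir: south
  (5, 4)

$ maze.sense dir: west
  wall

$ stack.pop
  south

$ maze.move dir: north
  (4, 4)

$ stack.pop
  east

$ maze.move dir: west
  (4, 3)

$ maze.sense dir: west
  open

$ stack.push x: west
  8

$ maze.move dir: west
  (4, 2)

$ maze.sense dir: south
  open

$ stack.push x: south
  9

$ maze.move dir: south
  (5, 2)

$ maze.sense dir: west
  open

$ stack.push x: west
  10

$ maze.move dir: west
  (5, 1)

$ maze.sense dir: west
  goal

$ maze.move dir: west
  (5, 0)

Answer: (5, 0)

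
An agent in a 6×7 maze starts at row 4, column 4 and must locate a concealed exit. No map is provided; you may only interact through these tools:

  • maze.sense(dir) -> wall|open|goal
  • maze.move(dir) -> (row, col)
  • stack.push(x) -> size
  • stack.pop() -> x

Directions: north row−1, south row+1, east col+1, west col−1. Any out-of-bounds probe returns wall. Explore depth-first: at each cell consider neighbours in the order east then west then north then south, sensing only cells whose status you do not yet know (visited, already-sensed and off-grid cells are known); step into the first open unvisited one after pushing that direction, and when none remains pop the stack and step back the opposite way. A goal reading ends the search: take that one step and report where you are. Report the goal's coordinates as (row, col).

% maze.sense(dir='east') : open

% stack.push(x='east') : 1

% maze.move(dir='east') : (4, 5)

% maze.sense(dir='east') : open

% stack.push(x='east') : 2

% maze.move(dir='east') : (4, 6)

% maze.sense(dir='north') : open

% stack.push(x='north') : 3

% maze.move(dir='north') : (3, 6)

% maze.sense(dir='west') : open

% stack.push(x='west') : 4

% maze.move(dir='west') : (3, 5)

% maze.sense(dir='west') : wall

% maze.sense(dir='north') : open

% stack.push(x='north') : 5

% maze.move(dir='north') : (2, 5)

% maze.sense(dir='east') : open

% stack.push(x='east') : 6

% maze.move(dir='east') : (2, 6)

% maze.sense(dir='north') : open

% stack.push(x='north') : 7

% maze.move(dir='north') : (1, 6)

% maze.sense(dir='west') : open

% stack.push(x='west') : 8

% maze.move(dir='west') : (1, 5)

% maze.sense(dir='west') : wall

% maze.sense(dir='north') : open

% stack.push(x='north') : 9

% maze.move(dir='north') : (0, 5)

% maze.sense(dir='east') : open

% stack.push(x='east') : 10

% maze.move(dir='east') : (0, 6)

% stack.pop() : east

% maze.move(dir='west') : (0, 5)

% maze.sense(dir='west') : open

% stack.push(x='west') : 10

% maze.move(dir='west') : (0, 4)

% maze.sense(dir='west') : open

% stack.push(x='west') : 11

% maze.move(dir='west') : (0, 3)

% maze.sense(dir='west') : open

% stack.push(x='west') : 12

% maze.move(dir='west') : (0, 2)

% maze.sense(dir='west') : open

% stack.push(x='west') : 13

% maze.move(dir='west') : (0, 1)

% maze.sense(dir='west') : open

% stack.push(x='west') : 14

% maze.move(dir='west') : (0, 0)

% maze.sense(dir='south') : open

% stack.push(x='south') : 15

% maze.move(dir='south') : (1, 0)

% maze.sense(dir='east') : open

% stack.push(x='east') : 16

% maze.move(dir='east') : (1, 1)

% maze.sense(dir='east') : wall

% maze.sense(dir='south') : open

% stack.push(x='south') : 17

% maze.move(dir='south') : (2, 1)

% maze.sense(dir='east') : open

% stack.push(x='east') : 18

% maze.move(dir='east') : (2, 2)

% maze.sense(dir='east') : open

% stack.push(x='east') : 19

% maze.move(dir='east') : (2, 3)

% maze.sense(dir='east') : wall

% maze.sense(dir='north') : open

% stack.push(x='north') : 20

% maze.move(dir='north') : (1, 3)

% stack.pop() : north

% maze.move(dir='south') : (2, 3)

% maze.sense(dir='south') : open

% stack.push(x='south') : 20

% maze.move(dir='south') : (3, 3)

% maze.sense(dir='west') : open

% stack.push(x='west') : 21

% maze.move(dir='west') : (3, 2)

% maze.sense(dir='west') : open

% stack.push(x='west') : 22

% maze.move(dir='west') : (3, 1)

% maze.sense(dir='west') : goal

% maze.move(dir='west') : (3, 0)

Answer: (3, 0)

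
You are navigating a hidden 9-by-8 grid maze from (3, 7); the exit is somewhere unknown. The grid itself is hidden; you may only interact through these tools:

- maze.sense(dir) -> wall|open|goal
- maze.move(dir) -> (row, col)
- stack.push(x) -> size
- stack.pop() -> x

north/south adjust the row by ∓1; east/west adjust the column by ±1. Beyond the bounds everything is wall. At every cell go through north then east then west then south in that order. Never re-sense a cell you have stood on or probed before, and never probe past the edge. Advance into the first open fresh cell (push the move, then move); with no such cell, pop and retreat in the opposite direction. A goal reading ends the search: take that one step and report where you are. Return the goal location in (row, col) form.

$ maze.sense dir=north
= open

$ stack.push x=north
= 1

$ maze.move dir=north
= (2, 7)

$ maze.sense dir=north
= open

$ stack.push x=north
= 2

$ maze.move dir=north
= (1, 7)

$ maze.sense dir=north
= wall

$ maze.sense dir=west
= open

$ stack.push x=west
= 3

$ maze.move dir=west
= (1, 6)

$ maze.sense dir=north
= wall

$ maze.sense dir=west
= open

$ stack.push x=west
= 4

$ maze.move dir=west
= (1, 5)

$ maze.sense dir=north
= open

$ stack.push x=north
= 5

$ maze.move dir=north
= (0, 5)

$ maze.sense dir=west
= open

$ stack.push x=west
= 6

$ maze.move dir=west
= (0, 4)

$ maze.sense dir=west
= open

$ stack.push x=west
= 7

$ maze.move dir=west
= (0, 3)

$ maze.sense dir=west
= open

$ stack.push x=west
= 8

$ maze.move dir=west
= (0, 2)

$ maze.sense dir=west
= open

$ stack.push x=west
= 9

$ maze.move dir=west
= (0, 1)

$ maze.sense dir=west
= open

$ stack.push x=west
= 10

$ maze.move dir=west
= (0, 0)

$ maze.sense dir=south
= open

$ stack.push x=south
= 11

$ maze.move dir=south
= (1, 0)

$ maze.sense dir=east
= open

$ stack.push x=east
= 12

$ maze.move dir=east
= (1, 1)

$ maze.sense dir=east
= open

$ stack.push x=east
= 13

$ maze.move dir=east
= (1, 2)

$ maze.sense dir=east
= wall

$ maze.sense dir=south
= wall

$ stack.pop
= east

$ maze.move dir=west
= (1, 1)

$ maze.sense dir=south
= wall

$ stack.pop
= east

$ maze.move dir=west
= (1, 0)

$ maze.sense dir=south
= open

$ stack.push x=south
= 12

$ maze.move dir=south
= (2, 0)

$ maze.sense dir=south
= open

$ stack.push x=south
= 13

$ maze.move dir=south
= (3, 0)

$ maze.sense dir=east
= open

$ stack.push x=east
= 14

$ maze.move dir=east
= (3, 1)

$ maze.sense dir=east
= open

$ stack.push x=east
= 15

$ maze.move dir=east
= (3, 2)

$ maze.sense dir=east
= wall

$ maze.sense dir=south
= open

$ stack.push x=south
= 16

$ maze.move dir=south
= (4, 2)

$ maze.sense dir=east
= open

$ stack.push x=east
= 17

$ maze.move dir=east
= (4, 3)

$ maze.sense dir=east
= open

$ stack.push x=east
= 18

$ maze.move dir=east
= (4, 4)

$ maze.sense dir=north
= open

$ stack.push x=north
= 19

$ maze.move dir=north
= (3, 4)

$ maze.sense dir=north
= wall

$ maze.sense dir=east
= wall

$ stack.pop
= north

$ maze.move dir=south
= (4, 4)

$ maze.sense dir=east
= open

$ stack.push x=east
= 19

$ maze.move dir=east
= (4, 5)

$ maze.sense dir=east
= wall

$ maze.sense dir=south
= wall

$ stack.pop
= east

$ maze.move dir=west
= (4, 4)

$ maze.sense dir=south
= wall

$ stack.pop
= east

$ maze.move dir=west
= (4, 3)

$ maze.sense dir=south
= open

$ stack.push x=south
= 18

$ maze.move dir=south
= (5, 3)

$ maze.sense dir=west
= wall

$ maze.sense dir=south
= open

$ stack.push x=south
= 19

$ maze.move dir=south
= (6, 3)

$ maze.sense dir=east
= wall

$ maze.sense dir=west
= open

$ stack.push x=west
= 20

$ maze.move dir=west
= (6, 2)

$ maze.sense dir=west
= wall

$ maze.sense dir=south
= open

$ stack.push x=south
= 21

$ maze.move dir=south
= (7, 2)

$ maze.sense dir=east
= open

$ stack.push x=east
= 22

$ maze.move dir=east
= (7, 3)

$ maze.sense dir=east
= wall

$ maze.sense dir=south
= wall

$ stack.pop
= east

$ maze.move dir=west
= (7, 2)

$ maze.sense dir=west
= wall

$ maze.sense dir=south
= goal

$ maze.move dir=south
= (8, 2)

Answer: (8, 2)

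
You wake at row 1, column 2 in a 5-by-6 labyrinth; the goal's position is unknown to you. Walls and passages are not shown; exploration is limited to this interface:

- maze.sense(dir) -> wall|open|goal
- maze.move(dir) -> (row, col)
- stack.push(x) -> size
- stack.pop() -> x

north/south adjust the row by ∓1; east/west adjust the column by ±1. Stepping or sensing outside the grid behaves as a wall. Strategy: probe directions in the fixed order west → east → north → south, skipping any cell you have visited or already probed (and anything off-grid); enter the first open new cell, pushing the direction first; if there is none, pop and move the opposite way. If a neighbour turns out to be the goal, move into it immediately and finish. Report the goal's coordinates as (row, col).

~$ maze.sense dir: west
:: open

~$ stack.push x: west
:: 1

~$ maze.move dir: west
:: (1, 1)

~$ maze.sense dir: west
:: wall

~$ maze.sense dir: north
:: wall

~$ maze.sense dir: south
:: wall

~$ stack.pop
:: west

~$ maze.move dir: east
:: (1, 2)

~$ maze.sense dir: east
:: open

~$ stack.push x: east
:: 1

~$ maze.move dir: east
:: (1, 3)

~$ maze.sense dir: east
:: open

~$ stack.push x: east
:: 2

~$ maze.move dir: east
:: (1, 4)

~$ maze.sense dir: east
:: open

~$ stack.push x: east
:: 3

~$ maze.move dir: east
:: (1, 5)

~$ maze.sense dir: north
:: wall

~$ maze.sense dir: south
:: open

~$ stack.push x: south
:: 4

~$ maze.move dir: south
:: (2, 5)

~$ maze.sense dir: west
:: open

~$ stack.push x: west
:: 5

~$ maze.move dir: west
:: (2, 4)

~$ maze.sense dir: west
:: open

~$ stack.push x: west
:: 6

~$ maze.move dir: west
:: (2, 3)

~$ maze.sense dir: west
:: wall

~$ maze.sense dir: south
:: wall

~$ stack.pop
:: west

~$ maze.move dir: east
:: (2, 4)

~$ maze.sense dir: south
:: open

~$ stack.push x: south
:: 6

~$ maze.move dir: south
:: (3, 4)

~$ maze.sense dir: east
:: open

~$ stack.push x: east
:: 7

~$ maze.move dir: east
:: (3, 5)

~$ maze.sense dir: south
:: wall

~$ stack.pop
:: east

~$ maze.move dir: west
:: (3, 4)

~$ maze.sense dir: south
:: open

~$ stack.push x: south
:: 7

~$ maze.move dir: south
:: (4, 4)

~$ maze.sense dir: west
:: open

~$ stack.push x: west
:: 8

~$ maze.move dir: west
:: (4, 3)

~$ maze.sense dir: west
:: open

~$ stack.push x: west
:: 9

~$ maze.move dir: west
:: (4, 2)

~$ maze.sense dir: west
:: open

~$ stack.push x: west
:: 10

~$ maze.move dir: west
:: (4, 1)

~$ maze.sense dir: west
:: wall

~$ maze.sense dir: north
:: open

~$ stack.push x: north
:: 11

~$ maze.move dir: north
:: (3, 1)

~$ maze.sense dir: west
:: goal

~$ maze.move dir: west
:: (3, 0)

Answer: (3, 0)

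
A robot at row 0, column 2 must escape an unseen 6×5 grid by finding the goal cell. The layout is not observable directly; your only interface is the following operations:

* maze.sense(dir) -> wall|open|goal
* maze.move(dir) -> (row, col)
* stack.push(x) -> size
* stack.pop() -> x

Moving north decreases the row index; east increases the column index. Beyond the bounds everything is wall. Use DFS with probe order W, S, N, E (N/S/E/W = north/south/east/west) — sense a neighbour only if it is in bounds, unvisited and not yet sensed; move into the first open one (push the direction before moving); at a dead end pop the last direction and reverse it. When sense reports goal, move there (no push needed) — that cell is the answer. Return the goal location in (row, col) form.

Do: maze.sense[dir=west]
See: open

Do: stack.push[x=west]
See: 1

Do: maze.move[dir=west]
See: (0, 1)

Do: maze.sense[dir=west]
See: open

Do: stack.push[x=west]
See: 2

Do: maze.move[dir=west]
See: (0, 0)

Do: maze.sense[dir=south]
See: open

Do: stack.push[x=south]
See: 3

Do: maze.move[dir=south]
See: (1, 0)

Do: maze.sense[dir=south]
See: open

Do: stack.push[x=south]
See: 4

Do: maze.move[dir=south]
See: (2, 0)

Do: maze.sense[dir=south]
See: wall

Do: maze.sense[dir=east]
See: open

Do: stack.push[x=east]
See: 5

Do: maze.move[dir=east]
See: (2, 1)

Do: maze.sense[dir=south]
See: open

Do: stack.push[x=south]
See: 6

Do: maze.move[dir=south]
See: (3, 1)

Do: maze.sense[dir=south]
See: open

Do: stack.push[x=south]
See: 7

Do: maze.move[dir=south]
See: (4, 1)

Do: maze.sense[dir=west]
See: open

Do: stack.push[x=west]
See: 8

Do: maze.move[dir=west]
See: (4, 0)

Do: maze.sense[dir=south]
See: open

Do: stack.push[x=south]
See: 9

Do: maze.move[dir=south]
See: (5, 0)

Do: maze.sense[dir=east]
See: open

Do: stack.push[x=east]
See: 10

Do: maze.move[dir=east]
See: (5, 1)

Do: maze.sense[dir=east]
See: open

Do: stack.push[x=east]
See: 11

Do: maze.move[dir=east]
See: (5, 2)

Do: maze.sense[dir=north]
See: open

Do: stack.push[x=north]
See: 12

Do: maze.move[dir=north]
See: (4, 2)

Do: maze.sense[dir=north]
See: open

Do: stack.push[x=north]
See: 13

Do: maze.move[dir=north]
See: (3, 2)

Do: maze.sense[dir=north]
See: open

Do: stack.push[x=north]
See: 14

Do: maze.move[dir=north]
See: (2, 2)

Do: maze.sense[dir=north]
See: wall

Do: maze.sense[dir=east]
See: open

Do: stack.push[x=east]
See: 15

Do: maze.move[dir=east]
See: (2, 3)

Do: maze.sense[dir=south]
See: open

Do: stack.push[x=south]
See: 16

Do: maze.move[dir=south]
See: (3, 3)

Do: maze.sense[dir=south]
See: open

Do: stack.push[x=south]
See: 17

Do: maze.move[dir=south]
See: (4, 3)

Do: maze.sense[dir=south]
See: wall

Do: maze.sense[dir=east]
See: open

Do: stack.push[x=east]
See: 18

Do: maze.move[dir=east]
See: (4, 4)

Do: maze.sense[dir=south]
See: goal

Do: maze.move[dir=south]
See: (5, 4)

Answer: (5, 4)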